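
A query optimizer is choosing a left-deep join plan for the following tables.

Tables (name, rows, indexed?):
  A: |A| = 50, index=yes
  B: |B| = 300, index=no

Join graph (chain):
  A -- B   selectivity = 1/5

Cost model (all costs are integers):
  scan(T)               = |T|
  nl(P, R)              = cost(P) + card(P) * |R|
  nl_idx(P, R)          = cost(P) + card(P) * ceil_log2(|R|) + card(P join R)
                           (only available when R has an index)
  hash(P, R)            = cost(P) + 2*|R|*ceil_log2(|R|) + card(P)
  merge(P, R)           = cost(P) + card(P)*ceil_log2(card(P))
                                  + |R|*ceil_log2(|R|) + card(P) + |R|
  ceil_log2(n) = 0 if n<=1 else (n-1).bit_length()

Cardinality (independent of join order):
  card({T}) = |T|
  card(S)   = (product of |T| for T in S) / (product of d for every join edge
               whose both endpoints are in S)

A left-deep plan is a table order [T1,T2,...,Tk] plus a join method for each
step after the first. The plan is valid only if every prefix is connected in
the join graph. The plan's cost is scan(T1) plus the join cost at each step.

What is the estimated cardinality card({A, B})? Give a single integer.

Tables in S: A(50), B(300)
Edges inside S: A-B(d=5)
numerator = 50 * 300 = 15000
denominator = 5 = 5
card(S) = 15000 / 5 = 3000

3000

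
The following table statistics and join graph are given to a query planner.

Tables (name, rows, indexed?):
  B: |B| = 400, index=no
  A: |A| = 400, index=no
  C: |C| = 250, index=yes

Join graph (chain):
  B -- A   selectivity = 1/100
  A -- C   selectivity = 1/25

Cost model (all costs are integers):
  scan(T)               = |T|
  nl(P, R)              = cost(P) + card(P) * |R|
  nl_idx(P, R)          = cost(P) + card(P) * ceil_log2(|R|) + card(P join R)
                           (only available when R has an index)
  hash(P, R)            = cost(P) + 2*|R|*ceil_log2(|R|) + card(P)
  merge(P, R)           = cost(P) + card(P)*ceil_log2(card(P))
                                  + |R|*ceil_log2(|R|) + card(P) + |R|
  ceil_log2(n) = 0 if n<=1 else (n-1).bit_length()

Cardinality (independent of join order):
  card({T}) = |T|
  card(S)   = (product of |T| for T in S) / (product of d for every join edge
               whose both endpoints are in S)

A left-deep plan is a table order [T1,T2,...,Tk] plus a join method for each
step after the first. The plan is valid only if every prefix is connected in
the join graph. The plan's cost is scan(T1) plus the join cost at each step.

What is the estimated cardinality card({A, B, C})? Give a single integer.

16000

Tables in S: A(400), B(400), C(250)
Edges inside S: B-A(d=100), A-C(d=25)
numerator = 400 * 400 * 250 = 40000000
denominator = 100 * 25 = 2500
card(S) = 40000000 / 2500 = 16000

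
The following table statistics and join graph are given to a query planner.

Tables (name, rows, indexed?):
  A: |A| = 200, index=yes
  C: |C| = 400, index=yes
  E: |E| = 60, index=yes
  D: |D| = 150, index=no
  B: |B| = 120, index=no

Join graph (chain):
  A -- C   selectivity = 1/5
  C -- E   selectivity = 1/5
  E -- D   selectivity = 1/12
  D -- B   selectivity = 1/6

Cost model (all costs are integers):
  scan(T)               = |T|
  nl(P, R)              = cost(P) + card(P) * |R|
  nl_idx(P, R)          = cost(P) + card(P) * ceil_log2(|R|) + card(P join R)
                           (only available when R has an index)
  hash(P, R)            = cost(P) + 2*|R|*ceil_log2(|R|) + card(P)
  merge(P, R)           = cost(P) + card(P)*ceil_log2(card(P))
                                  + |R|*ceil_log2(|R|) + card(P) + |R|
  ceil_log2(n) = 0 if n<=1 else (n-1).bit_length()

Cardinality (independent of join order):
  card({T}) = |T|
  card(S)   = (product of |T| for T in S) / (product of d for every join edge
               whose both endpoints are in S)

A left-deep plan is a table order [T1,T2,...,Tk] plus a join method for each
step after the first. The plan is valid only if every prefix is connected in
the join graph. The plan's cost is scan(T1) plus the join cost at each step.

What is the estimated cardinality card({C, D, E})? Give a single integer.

Tables in S: C(400), D(150), E(60)
Edges inside S: C-E(d=5), E-D(d=12)
numerator = 400 * 150 * 60 = 3600000
denominator = 5 * 12 = 60
card(S) = 3600000 / 60 = 60000

60000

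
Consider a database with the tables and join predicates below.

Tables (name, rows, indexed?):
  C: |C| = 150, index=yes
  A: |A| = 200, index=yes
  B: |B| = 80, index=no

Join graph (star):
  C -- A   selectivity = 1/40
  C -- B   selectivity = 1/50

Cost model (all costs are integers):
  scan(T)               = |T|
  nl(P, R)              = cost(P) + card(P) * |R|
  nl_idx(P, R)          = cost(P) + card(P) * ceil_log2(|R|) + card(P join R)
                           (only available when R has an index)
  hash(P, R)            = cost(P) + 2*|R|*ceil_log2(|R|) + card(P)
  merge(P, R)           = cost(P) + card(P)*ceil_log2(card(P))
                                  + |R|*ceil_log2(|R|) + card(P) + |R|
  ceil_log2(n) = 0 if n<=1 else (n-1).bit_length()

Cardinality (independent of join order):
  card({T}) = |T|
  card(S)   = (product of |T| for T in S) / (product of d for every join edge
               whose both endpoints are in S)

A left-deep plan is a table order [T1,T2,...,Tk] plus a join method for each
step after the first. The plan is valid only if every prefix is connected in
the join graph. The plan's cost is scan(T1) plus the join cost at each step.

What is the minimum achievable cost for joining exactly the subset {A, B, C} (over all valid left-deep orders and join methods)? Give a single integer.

3970

Selinger DP over subsets of {A,B,C}:
  {C}: scan cost=150, card=150
  {A}: scan cost=200, card=200
  {B}: scan cost=80, card=80
  {AC}: card=750; try (A,nl_idx)→2100, (C,nl_idx)→2550, (C,hash)→2800, (A,merge)→3300, (C,merge)→3350, (A,hash)→3500 …(+2); best=2100 via (A,nl_idx)
  {BC}: card=240; try (C,nl_idx)→960, (B,hash)→1420, (C,merge)→2070, (B,merge)→2140, (C,hash)→2560, (C,nl)→12080 …(+1); best=960 via (C,nl_idx)
  {ABC}: card=1200; try (B,hash)→3970, (A,nl_idx)→4080, (A,hash)→4400, (A,merge)→4920, (B,merge)→10990, (A,nl)→48960 …(+1); best=3970 via (B,hash)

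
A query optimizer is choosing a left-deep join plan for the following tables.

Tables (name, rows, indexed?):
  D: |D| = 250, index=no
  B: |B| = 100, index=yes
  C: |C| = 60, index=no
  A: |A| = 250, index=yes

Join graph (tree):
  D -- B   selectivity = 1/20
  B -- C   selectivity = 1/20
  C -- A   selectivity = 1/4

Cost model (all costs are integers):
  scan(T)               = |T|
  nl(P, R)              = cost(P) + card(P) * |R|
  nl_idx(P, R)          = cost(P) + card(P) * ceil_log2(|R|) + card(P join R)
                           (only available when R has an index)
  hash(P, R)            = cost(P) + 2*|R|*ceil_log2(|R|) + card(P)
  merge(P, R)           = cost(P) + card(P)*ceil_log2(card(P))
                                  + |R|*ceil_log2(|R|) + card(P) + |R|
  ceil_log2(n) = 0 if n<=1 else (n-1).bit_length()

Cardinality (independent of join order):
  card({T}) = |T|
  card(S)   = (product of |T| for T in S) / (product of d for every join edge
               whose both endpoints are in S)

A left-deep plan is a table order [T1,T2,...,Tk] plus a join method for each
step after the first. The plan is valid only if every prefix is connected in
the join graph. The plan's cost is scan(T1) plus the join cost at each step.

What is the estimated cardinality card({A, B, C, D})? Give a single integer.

Tables in S: A(250), B(100), C(60), D(250)
Edges inside S: D-B(d=20), B-C(d=20), C-A(d=4)
numerator = 250 * 100 * 60 * 250 = 375000000
denominator = 20 * 20 * 4 = 1600
card(S) = 375000000 / 1600 = 234375

234375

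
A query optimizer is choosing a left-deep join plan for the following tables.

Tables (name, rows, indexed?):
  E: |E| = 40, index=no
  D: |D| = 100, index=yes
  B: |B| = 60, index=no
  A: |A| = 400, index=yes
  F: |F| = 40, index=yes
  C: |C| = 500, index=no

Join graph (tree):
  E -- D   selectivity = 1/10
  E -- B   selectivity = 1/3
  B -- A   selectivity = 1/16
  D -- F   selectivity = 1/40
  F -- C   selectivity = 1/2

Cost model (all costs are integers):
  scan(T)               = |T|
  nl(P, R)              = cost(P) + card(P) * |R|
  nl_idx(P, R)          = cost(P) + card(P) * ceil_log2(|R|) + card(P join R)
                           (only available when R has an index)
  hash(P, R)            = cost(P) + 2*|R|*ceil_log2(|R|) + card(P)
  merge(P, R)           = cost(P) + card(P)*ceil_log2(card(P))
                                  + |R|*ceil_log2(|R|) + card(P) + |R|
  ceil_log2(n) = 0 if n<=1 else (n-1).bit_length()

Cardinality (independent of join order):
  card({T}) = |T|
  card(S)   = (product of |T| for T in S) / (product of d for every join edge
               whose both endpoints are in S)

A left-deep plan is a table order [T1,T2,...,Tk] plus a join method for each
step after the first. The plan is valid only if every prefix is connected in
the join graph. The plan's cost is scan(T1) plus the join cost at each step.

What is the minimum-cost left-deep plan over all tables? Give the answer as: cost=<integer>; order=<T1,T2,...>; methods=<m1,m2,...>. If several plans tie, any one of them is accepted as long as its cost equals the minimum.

cost=226320; order=F,D,E,B,A,C; methods=nl_idx,hash,hash,hash,hash

Selinger DP (subsets sized 1..n):
  {E}: scan cost=40, card=40
  {D}: scan cost=100, card=100
  {B}: scan cost=60, card=60
  {A}: scan cost=400, card=400
  {F}: scan cost=40, card=40
  {C}: scan cost=500, card=500
  {DE}: card=400; try (E,hash)→680, (D,nl_idx)→720, (D,merge)→1120, (E,merge)→1180, (D,hash)→1480, (D,nl)→4040 …(+1); best=680 via (E,hash)
  {BE}: card=800; try (E,hash)→600, (B,merge)→740, (E,merge)→760, (B,hash)→800, (B,nl)→2440, (E,nl)→2460; best=600 via (E,hash)
  {DF}: card=100; try (D,nl_idx)→420, (F,hash)→680, (F,nl_idx)→800, (D,merge)→1120, (F,merge)→1180, (D,hash)→1480 …(+2); best=420 via (D,nl_idx)
  {AB}: card=1500; try (B,hash)→1520, (A,nl_idx)→2100, (A,merge)→4480, (B,merge)→4820, (A,hash)→7320, (A,nl)→24060 …(+1); best=1520 via (B,hash)
  {CF}: card=10000; try (F,hash)→1480, (C,merge)→5320, (F,merge)→5780, (C,hash)→9080, (F,nl_idx)→13500, (C,nl)→20040 …(+1); best=1480 via (F,hash)
  {BDE}: card=8000; try (B,hash)→1800, (D,hash)→2800, (B,merge)→5100, (D,merge)→10200, (D,nl_idx)→14200, (B,nl)→24680 …(+1); best=1800 via (B,hash)
  {DEF}: card=400; try (E,hash)→1000, (E,merge)→1500, (F,hash)→1560, (F,nl_idx)→3480, (E,nl)→4420, (F,merge)→4960 …(+1); best=1000 via (E,hash)
  {ABE}: card=20000; try (E,hash)→3500, (A,hash)→8600, (A,merge)→13400, (E,merge)→19800, (A,nl_idx)→27800, (E,nl)→61520 …(+1); best=3500 via (E,hash)
  {CDF}: card=25000; try (C,merge)→6220, (C,hash)→9520, (D,hash)→12880, (C,nl)→50420, (D,nl_idx)→96480, (D,merge)→152280 …(+1); best=6220 via (C,merge)
  {ABDE}: card=200000; try (A,hash)→17000, (D,hash)→24900, (A,merge)→117800, (A,nl_idx)→273800, (D,merge)→324300, (D,nl_idx)→343500 …(+2); best=17000 via (A,hash)
  {BDEF}: card=8000; try (B,hash)→2120, (B,merge)→5420, (F,hash)→10280, (B,nl)→25000, (F,nl_idx)→57800, (F,merge)→114080 …(+1); best=2120 via (B,hash)
  {CDEF}: card=100000; try (C,merge)→10000, (C,hash)→10400, (E,hash)→31700, (C,nl)→201000, (E,merge)→406500, (E,nl)→1006220; best=10000 via (C,merge)
  {ABDEF}: card=200000; try (A,hash)→17320, (A,merge)→118120, (F,hash)→217480, (A,nl_idx)→274120, (F,nl_idx)→1417000, (A,nl)→3202120 …(+2); best=17320 via (A,hash)
  {BCDEF}: card=2000000; try (C,hash)→19120, (B,hash)→110720, (C,merge)→119120, (B,merge)→1810420, (C,nl)→4002120, (B,nl)→6010000; best=19120 via (C,hash)
  {ABCDEF}: card=50000000; try (C,hash)→226320, (A,hash)→2026320, (C,merge)→3822320, (A,merge)→44023120, (A,nl_idx)→68019120, (C,nl)→100017320 …(+1); best=226320 via (C,hash)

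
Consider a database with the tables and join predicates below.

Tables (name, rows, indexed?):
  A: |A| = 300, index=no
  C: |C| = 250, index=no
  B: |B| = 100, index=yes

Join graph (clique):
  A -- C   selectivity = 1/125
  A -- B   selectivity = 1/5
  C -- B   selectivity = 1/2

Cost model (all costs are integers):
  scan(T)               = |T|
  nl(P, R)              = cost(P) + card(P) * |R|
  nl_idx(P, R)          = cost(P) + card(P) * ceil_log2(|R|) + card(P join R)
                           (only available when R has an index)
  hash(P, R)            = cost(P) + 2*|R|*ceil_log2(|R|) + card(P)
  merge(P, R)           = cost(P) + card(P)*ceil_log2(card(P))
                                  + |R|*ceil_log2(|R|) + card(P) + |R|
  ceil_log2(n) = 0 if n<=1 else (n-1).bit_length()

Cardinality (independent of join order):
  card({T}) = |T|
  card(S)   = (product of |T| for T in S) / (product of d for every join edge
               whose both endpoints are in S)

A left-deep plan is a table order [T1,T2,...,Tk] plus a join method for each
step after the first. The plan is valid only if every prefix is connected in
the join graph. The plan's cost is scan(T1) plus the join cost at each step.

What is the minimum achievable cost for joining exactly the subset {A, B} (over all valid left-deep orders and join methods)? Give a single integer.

Selinger DP over subsets of {A,B}:
  {A}: scan cost=300, card=300
  {B}: scan cost=100, card=100
  {AB}: card=6000; try (B,hash)→2000, (A,merge)→3900, (B,merge)→4100, (A,hash)→5600, (B,nl_idx)→8400, (A,nl)→30100 …(+1); best=2000 via (B,hash)

2000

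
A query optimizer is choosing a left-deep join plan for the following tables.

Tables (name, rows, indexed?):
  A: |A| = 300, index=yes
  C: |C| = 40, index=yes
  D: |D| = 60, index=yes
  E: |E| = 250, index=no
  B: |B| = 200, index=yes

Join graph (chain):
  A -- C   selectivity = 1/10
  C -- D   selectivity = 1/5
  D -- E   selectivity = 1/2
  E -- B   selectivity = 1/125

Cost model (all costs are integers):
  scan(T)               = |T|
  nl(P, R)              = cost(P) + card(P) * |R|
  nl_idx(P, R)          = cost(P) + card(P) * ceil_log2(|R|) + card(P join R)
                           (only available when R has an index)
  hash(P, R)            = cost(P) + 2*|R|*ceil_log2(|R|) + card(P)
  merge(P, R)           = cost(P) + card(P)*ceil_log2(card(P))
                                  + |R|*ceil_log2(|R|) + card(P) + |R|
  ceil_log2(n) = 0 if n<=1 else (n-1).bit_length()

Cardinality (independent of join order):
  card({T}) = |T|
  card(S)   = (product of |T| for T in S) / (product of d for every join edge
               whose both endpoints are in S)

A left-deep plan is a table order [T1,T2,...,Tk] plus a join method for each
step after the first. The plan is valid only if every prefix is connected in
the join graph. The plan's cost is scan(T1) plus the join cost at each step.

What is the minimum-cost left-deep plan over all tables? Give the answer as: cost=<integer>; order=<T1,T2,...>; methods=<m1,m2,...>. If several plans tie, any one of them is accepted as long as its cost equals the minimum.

cost=117650; order=E,B,D,C,A; methods=nl_idx,hash,hash,hash

Selinger DP (subsets sized 1..n):
  {A}: scan cost=300, card=300
  {C}: scan cost=40, card=40
  {D}: scan cost=60, card=60
  {E}: scan cost=250, card=250
  {B}: scan cost=200, card=200
  {AC}: card=1200; try (C,hash)→1080, (A,nl_idx)→1600, (C,nl_idx)→3300, (A,merge)→3320, (C,merge)→3580, (A,hash)→5480 …(+2); best=1080 via (C,hash)
  {CD}: card=480; try (C,hash)→600, (D,merge)→740, (D,nl_idx)→760, (C,merge)→760, (D,hash)→800, (C,nl_idx)→900 …(+2); best=600 via (C,hash)
  {DE}: card=7500; try (D,hash)→1220, (E,merge)→2730, (D,merge)→2920, (E,hash)→4120, (D,nl_idx)→9250, (E,nl)→15060 …(+1); best=1220 via (D,hash)
  {BE}: card=400; try (B,nl_idx)→2650, (B,hash)→3700, (E,merge)→4250, (B,merge)→4300, (E,hash)→4400, (E,nl)→50200 …(+1); best=2650 via (B,nl_idx)
  {ACD}: card=14400; try (D,hash)→3000, (A,hash)→6480, (A,merge)→8400, (D,merge)→15900, (A,nl_idx)→19320, (D,nl_idx)→22680 …(+2); best=3000 via (D,hash)
  {CDE}: card=60000; try (E,hash)→5080, (E,merge)→7650, (C,hash)→9200, (C,nl_idx)→106220, (C,merge)→106500, (E,nl)→120600 …(+1); best=5080 via (E,hash)
  {BDE}: card=12000; try (D,hash)→3770, (D,merge)→7070, (B,hash)→11920, (D,nl_idx)→17050, (D,nl)→26650, (B,nl_idx)→73220 …(+2); best=3770 via (D,hash)
  {ACDE}: card=1800000; try (E,hash)→21400, (A,hash)→70480, (E,merge)→221250, (A,merge)→1028080, (A,nl_idx)→2345080, (E,nl)→3603000 …(+1); best=21400 via (E,hash)
  {BCDE}: card=96000; try (C,hash)→16250, (B,hash)→68280, (C,nl_idx)→171770, (C,merge)→184050, (C,nl)→483770, (B,nl_idx)→581080 …(+2); best=16250 via (C,hash)
  {ABCDE}: card=2880000; try (A,hash)→117650, (A,merge)→1747250, (B,hash)→1824600, (A,nl_idx)→3760250, (B,nl_idx)→17301400, (A,nl)→28816250 …(+2); best=117650 via (A,hash)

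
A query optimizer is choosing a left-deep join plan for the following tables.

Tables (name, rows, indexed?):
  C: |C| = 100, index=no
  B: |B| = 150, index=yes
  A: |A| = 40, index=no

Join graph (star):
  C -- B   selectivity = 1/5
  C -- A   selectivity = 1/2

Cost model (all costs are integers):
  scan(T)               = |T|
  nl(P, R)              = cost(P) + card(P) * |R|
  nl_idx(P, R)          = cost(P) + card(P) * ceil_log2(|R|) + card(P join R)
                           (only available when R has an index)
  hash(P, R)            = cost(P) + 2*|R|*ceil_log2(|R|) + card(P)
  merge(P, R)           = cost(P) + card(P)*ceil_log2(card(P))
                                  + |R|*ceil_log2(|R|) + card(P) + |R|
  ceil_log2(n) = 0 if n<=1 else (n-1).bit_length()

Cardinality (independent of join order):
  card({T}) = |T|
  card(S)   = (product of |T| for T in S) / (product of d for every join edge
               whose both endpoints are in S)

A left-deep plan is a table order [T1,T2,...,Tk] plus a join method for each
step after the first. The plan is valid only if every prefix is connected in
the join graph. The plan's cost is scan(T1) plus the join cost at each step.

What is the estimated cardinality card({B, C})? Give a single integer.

3000

Tables in S: B(150), C(100)
Edges inside S: C-B(d=5)
numerator = 150 * 100 = 15000
denominator = 5 = 5
card(S) = 15000 / 5 = 3000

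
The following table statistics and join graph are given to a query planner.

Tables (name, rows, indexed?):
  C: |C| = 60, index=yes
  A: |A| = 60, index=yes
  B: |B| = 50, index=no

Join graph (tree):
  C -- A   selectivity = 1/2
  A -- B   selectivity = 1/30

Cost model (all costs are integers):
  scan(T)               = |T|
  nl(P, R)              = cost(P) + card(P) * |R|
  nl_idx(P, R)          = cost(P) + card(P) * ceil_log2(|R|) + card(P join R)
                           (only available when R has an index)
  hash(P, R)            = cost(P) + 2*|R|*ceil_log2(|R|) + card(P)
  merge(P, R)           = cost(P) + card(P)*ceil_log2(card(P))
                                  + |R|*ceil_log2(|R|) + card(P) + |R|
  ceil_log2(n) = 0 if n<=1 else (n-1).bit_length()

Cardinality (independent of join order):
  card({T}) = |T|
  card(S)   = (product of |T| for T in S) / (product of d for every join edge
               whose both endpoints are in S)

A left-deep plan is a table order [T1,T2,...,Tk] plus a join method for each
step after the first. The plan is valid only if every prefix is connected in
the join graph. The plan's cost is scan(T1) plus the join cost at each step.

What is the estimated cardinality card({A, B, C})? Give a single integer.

3000

Tables in S: A(60), B(50), C(60)
Edges inside S: C-A(d=2), A-B(d=30)
numerator = 60 * 50 * 60 = 180000
denominator = 2 * 30 = 60
card(S) = 180000 / 60 = 3000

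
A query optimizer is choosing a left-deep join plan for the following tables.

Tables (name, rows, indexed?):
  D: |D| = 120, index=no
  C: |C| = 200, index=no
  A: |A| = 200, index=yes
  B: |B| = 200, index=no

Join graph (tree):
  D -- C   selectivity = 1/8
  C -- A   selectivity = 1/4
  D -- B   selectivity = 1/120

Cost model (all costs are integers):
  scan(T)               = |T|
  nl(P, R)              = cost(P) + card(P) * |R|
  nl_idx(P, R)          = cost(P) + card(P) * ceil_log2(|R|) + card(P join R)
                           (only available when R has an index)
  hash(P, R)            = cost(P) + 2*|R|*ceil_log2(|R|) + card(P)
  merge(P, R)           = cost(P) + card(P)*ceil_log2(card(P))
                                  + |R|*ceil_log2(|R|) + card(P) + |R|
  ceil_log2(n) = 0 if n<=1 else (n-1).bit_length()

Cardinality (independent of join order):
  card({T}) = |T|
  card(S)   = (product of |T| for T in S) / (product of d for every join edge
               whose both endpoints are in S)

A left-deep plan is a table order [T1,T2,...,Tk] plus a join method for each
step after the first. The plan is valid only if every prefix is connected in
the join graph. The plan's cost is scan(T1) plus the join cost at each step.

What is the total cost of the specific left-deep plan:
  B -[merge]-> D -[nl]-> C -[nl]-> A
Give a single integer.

step 1: scan B: cost=200, card=200
step 2: join D via merge
    card(P join D) = 200*120/(120) = 200
    cost = 200 + 200*8 + 120*7 + 200 + 120 = 2960
step 3: join C via nl
    card(P join C) = 200*200/(8) = 5000
    cost = 2960 + 200*200 = 42960
step 4: join A via nl
    card(P join A) = 5000*200/(4) = 250000
    cost = 42960 + 5000*200 = 1042960

1042960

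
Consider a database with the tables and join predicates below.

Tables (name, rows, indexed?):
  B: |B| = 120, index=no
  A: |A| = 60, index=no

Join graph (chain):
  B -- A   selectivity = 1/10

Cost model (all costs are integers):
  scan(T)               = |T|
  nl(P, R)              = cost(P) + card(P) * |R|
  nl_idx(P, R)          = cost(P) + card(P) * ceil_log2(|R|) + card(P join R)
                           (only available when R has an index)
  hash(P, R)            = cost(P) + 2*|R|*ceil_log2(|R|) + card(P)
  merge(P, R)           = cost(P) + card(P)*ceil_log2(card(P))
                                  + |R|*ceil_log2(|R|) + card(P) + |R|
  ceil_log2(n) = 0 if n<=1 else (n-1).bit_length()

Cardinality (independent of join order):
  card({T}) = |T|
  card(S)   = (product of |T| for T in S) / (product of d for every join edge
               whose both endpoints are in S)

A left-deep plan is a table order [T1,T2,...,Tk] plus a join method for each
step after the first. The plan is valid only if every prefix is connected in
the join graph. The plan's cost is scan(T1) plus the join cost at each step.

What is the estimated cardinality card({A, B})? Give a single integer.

Tables in S: A(60), B(120)
Edges inside S: B-A(d=10)
numerator = 60 * 120 = 7200
denominator = 10 = 10
card(S) = 7200 / 10 = 720

720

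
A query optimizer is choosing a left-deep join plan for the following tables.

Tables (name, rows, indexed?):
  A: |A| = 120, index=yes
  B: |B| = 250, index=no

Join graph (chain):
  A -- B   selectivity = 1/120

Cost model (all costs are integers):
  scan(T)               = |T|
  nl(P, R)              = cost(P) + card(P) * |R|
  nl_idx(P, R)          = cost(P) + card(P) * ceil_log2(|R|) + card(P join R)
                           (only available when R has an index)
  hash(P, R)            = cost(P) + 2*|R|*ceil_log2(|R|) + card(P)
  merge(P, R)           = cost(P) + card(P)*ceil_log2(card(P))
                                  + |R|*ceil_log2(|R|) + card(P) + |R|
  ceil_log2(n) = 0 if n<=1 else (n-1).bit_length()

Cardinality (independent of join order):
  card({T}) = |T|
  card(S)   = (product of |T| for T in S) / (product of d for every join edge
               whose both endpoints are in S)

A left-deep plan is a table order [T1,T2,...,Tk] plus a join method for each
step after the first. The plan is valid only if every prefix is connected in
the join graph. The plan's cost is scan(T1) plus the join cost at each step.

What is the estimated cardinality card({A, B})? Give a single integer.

250

Tables in S: A(120), B(250)
Edges inside S: A-B(d=120)
numerator = 120 * 250 = 30000
denominator = 120 = 120
card(S) = 30000 / 120 = 250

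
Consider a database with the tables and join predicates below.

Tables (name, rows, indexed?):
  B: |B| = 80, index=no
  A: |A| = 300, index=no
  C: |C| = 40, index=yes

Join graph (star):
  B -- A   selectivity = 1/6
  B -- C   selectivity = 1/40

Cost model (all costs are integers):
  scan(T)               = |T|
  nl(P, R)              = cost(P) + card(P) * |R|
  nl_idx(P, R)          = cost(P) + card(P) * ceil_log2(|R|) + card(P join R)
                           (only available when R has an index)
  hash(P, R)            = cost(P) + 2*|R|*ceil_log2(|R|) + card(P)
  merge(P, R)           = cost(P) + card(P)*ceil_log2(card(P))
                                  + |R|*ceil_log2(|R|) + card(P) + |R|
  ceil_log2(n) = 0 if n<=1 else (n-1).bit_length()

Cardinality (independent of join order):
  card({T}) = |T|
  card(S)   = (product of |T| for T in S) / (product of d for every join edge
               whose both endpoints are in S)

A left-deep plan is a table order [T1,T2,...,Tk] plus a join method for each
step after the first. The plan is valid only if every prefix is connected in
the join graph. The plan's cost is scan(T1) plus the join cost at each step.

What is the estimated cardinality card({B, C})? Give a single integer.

Tables in S: B(80), C(40)
Edges inside S: B-C(d=40)
numerator = 80 * 40 = 3200
denominator = 40 = 40
card(S) = 3200 / 40 = 80

80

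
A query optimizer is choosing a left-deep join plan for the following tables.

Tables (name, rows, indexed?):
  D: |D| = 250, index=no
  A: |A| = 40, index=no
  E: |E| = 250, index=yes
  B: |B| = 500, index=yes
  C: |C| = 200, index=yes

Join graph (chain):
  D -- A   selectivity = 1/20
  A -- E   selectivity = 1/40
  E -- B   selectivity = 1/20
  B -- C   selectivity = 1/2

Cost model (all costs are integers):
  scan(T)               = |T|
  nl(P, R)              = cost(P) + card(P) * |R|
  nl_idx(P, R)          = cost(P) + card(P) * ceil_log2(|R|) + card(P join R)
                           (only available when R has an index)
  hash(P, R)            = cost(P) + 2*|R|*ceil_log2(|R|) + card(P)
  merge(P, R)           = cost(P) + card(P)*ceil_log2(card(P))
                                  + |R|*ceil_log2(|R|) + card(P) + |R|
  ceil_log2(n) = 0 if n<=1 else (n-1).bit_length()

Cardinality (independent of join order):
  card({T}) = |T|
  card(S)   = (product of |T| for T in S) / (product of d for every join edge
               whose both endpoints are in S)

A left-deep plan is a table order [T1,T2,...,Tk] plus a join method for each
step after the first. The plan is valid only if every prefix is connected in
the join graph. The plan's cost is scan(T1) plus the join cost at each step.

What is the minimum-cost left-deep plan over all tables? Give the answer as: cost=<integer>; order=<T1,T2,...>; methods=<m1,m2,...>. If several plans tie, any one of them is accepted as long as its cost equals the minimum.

Selinger DP (subsets sized 1..n):
  {D}: scan cost=250, card=250
  {A}: scan cost=40, card=40
  {E}: scan cost=250, card=250
  {B}: scan cost=500, card=500
  {C}: scan cost=200, card=200
  {AD}: card=500; try (A,hash)→980, (D,merge)→2570, (A,merge)→2780, (D,hash)→4080, (D,nl)→10040, (A,nl)→10250; best=980 via (A,hash)
  {AE}: card=250; try (E,nl_idx)→610, (A,hash)→980, (E,merge)→2570, (A,merge)→2780, (E,hash)→4080, (E,nl)→10040 …(+1); best=610 via (E,nl_idx)
  {BE}: card=6250; try (E,hash)→5000, (B,merge)→7500, (E,merge)→7750, (B,nl_idx)→8750, (B,hash)→9500, (E,nl_idx)→10750 …(+2); best=5000 via (E,hash)
  {BC}: card=50000; try (C,hash)→4200, (B,merge)→7000, (C,merge)→7300, (B,hash)→9400, (B,nl_idx)→52000, (C,nl_idx)→54500 …(+2); best=4200 via (C,hash)
  {ADE}: card=3125; try (D,hash)→4860, (D,merge)→5110, (E,hash)→5480, (E,nl_idx)→8105, (E,merge)→8230, (D,nl)→63110 …(+1); best=4860 via (D,hash)
  {ABE}: card=6250; try (B,merge)→7860, (B,nl_idx)→9110, (B,hash)→9860, (A,hash)→11730, (A,merge)→92780, (B,nl)→125610 …(+1); best=7860 via (B,merge)
  {BCE}: card=625000; try (C,hash)→14450, (E,hash)→58200, (C,merge)→94300, (C,nl_idx)→680000, (E,merge)→856450, (E,nl_idx)→1029200 …(+2); best=14450 via (C,hash)
  {ABDE}: card=78125; try (B,hash)→16985, (D,hash)→18110, (B,merge)→50485, (D,merge)→97610, (B,nl_idx)→111110, (B,nl)→1567360 …(+1); best=16985 via (B,hash)
  {ABCE}: card=625000; try (C,hash)→17310, (C,merge)→97160, (A,hash)→639930, (C,nl_idx)→682860, (C,nl)→1257860, (A,merge)→13139730 …(+1); best=17310 via (C,hash)
  {ABCDE}: card=7812500; try (C,hash)→98310, (D,hash)→646310, (C,merge)→1425035, (C,nl_idx)→8454485, (D,merge)→13144560, (C,nl)→15641985 …(+1); best=98310 via (C,hash)

cost=98310; order=A,E,D,B,C; methods=nl_idx,hash,hash,hash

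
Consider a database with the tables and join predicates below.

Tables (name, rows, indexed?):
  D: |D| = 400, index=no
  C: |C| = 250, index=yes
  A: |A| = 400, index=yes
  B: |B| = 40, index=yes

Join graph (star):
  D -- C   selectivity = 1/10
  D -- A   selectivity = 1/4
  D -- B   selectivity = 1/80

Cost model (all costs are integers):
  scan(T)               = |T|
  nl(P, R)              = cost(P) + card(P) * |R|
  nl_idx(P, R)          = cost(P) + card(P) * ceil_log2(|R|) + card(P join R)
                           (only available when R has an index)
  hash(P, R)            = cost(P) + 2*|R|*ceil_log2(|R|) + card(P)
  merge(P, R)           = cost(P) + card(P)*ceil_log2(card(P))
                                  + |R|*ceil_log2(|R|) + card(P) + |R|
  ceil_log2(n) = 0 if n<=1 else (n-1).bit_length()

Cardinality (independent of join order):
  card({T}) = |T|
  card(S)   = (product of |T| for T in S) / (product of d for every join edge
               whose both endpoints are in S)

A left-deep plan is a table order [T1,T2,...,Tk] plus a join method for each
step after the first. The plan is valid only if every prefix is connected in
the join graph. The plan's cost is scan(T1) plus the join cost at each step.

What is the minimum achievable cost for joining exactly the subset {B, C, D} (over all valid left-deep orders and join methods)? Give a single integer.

5330

Selinger DP over subsets of {B,C,D}:
  {D}: scan cost=400, card=400
  {C}: scan cost=250, card=250
  {B}: scan cost=40, card=40
  {CD}: card=10000; try (C,hash)→4800, (D,merge)→6500, (C,merge)→6650, (D,hash)→7700, (C,nl_idx)→13600, (D,nl)→100250 …(+1); best=4800 via (C,hash)
  {BD}: card=200; try (B,hash)→1280, (B,nl_idx)→3000, (D,merge)→4320, (B,merge)→4680, (D,hash)→7280, (D,nl)→16040 …(+1); best=1280 via (B,hash)
  {BCD}: card=5000; try (C,merge)→5330, (C,hash)→5480, (C,nl_idx)→7880, (B,hash)→15280, (C,nl)→51280, (B,nl_idx)→69800 …(+2); best=5330 via (C,merge)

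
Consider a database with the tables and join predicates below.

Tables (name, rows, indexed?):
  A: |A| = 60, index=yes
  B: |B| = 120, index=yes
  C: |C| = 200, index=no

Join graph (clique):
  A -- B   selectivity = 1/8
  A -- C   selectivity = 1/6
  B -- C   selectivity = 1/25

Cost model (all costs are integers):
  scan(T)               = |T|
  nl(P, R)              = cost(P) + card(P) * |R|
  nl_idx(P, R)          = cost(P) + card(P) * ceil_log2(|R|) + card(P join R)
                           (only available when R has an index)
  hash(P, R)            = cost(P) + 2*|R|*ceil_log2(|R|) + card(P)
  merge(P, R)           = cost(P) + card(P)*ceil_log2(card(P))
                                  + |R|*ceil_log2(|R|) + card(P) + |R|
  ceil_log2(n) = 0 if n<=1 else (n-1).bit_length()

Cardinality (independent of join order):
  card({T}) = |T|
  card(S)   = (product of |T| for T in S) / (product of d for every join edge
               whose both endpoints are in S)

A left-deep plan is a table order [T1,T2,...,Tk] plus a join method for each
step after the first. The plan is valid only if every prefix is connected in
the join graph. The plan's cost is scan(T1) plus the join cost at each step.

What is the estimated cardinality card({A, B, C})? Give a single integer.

Tables in S: A(60), B(120), C(200)
Edges inside S: A-B(d=8), A-C(d=6), B-C(d=25)
numerator = 60 * 120 * 200 = 1440000
denominator = 8 * 6 * 25 = 1200
card(S) = 1440000 / 1200 = 1200

1200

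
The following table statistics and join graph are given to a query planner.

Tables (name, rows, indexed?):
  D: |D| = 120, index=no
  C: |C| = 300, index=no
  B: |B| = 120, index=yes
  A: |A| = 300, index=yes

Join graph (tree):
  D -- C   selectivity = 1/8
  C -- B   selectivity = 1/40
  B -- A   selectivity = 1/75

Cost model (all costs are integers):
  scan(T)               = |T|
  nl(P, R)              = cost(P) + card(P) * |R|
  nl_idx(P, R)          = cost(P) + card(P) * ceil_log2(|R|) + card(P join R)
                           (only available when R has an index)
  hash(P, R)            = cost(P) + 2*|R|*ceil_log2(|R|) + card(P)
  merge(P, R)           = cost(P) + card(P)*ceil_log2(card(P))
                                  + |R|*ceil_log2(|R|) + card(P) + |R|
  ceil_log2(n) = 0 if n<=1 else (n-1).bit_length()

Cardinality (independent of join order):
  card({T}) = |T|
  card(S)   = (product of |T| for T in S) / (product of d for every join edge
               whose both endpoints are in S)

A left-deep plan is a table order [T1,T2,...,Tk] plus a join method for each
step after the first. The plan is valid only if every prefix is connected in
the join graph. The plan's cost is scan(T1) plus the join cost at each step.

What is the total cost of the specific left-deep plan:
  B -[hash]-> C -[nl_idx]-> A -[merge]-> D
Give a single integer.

65100

step 1: scan B: cost=120, card=120
step 2: join C via hash
    card(P join C) = 120*300/(40) = 900
    cost = 120 + 2*300*9 + 120 = 5640
step 3: join A via nl_idx
    card(P join A) = 900*300/(75) = 3600
    cost = 5640 + 900*9 + 3600 = 17340
step 4: join D via merge
    card(P join D) = 3600*120/(8) = 54000
    cost = 17340 + 3600*12 + 120*7 + 3600 + 120 = 65100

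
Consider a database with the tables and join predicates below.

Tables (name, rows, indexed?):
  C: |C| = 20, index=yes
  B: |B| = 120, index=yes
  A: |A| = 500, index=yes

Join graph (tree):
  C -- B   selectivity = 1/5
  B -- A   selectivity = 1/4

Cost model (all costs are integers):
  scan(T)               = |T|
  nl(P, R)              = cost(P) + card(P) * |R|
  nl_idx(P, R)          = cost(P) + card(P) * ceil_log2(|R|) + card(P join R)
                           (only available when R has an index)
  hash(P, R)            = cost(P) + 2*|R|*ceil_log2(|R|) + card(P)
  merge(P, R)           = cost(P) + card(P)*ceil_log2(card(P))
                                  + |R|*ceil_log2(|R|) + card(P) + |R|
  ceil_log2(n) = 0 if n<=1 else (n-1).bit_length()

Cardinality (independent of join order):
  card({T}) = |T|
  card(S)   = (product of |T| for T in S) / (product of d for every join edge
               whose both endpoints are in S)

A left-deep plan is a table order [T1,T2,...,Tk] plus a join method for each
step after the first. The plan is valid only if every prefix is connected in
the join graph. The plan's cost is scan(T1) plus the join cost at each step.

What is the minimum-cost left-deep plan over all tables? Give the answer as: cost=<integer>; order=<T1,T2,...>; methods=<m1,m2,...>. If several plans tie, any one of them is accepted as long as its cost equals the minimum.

cost=9920; order=B,C,A; methods=hash,hash

Selinger DP (subsets sized 1..n):
  {C}: scan cost=20, card=20
  {B}: scan cost=120, card=120
  {A}: scan cost=500, card=500
  {BC}: card=480; try (C,hash)→440, (B,nl_idx)→640, (B,merge)→1100, (C,merge)→1200, (C,nl_idx)→1200, (B,hash)→1720 …(+2); best=440 via (C,hash)
  {AB}: card=15000; try (B,hash)→2680, (A,merge)→6080, (B,merge)→6460, (A,hash)→9240, (A,nl_idx)→16200, (B,nl_idx)→19000 …(+2); best=2680 via (B,hash)
  {ABC}: card=60000; try (A,hash)→9920, (A,merge)→10240, (C,hash)→17880, (A,nl_idx)→64760, (C,nl_idx)→137680, (C,merge)→227800 …(+2); best=9920 via (A,hash)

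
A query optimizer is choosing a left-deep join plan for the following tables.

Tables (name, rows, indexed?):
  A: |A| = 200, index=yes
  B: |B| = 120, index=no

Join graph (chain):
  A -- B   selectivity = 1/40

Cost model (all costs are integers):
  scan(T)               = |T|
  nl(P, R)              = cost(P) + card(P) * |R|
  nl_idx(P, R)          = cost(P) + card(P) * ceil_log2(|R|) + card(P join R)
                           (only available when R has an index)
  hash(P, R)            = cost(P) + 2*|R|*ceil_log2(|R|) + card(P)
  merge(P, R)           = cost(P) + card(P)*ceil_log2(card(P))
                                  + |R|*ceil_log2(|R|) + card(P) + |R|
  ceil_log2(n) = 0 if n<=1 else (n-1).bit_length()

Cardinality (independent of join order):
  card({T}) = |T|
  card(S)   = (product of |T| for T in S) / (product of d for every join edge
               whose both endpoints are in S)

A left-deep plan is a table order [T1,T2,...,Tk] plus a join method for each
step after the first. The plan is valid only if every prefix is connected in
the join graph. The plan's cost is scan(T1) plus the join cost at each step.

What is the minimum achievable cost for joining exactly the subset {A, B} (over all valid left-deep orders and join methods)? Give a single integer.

1680

Selinger DP over subsets of {A,B}:
  {A}: scan cost=200, card=200
  {B}: scan cost=120, card=120
  {AB}: card=600; try (A,nl_idx)→1680, (B,hash)→2080, (A,merge)→2880, (B,merge)→2960, (A,hash)→3440, (A,nl)→24120 …(+1); best=1680 via (A,nl_idx)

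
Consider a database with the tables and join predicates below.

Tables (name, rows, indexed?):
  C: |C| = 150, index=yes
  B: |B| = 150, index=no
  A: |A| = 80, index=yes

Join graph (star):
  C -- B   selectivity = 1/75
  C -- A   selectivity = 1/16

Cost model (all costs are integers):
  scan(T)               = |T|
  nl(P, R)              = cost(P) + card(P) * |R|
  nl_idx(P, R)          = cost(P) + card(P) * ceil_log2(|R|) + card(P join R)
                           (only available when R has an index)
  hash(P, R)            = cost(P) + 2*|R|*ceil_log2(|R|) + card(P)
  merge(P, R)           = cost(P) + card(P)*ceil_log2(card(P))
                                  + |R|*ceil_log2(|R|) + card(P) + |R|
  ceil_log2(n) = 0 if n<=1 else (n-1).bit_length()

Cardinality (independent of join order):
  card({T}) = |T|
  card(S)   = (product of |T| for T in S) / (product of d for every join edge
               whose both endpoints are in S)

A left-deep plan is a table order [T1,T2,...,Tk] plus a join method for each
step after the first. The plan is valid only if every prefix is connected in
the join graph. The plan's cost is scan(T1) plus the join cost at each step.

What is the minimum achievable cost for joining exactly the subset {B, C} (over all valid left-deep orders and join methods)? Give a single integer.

1650

Selinger DP over subsets of {B,C}:
  {C}: scan cost=150, card=150
  {B}: scan cost=150, card=150
  {BC}: card=300; try (C,nl_idx)→1650, (C,hash)→2700, (B,hash)→2700, (C,merge)→2850, (B,merge)→2850, (C,nl)→22650 …(+1); best=1650 via (C,nl_idx)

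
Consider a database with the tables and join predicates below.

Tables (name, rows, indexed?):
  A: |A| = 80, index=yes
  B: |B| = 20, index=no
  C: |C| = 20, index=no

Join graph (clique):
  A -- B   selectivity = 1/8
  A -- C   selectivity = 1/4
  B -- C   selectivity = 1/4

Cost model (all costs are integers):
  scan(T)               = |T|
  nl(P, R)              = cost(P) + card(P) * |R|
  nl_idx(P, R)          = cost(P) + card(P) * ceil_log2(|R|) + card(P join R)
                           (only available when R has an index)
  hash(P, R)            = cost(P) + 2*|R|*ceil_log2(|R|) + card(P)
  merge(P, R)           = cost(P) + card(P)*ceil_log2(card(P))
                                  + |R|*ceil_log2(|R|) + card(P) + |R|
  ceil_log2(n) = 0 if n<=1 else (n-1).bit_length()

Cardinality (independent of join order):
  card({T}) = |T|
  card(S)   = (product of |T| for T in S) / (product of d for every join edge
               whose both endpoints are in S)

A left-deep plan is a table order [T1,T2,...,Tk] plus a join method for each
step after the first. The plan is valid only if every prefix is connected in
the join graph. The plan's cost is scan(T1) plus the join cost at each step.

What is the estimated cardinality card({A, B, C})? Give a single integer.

250

Tables in S: A(80), B(20), C(20)
Edges inside S: A-B(d=8), A-C(d=4), B-C(d=4)
numerator = 80 * 20 * 20 = 32000
denominator = 8 * 4 * 4 = 128
card(S) = 32000 / 128 = 250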